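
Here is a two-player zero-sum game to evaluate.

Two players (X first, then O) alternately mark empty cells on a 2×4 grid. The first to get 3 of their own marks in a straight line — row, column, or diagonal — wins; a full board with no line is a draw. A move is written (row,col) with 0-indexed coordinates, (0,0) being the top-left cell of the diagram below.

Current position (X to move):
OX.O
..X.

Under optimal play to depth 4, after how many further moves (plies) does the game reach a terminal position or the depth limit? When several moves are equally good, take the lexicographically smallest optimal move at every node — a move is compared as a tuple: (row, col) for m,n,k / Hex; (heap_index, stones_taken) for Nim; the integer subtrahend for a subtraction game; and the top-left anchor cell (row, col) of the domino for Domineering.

PV length from [OX.O/..X.]: 3 plies

[OX.O/..X.] X move#1: (0,2):+0/OXXO/..X., (1,0):+0/OX.O/X.X., (1,1):+1/OX.O/.XX.*, (1,3):+0/OX.O/..XX
[OX.O/.XX.] O move#2: (0,2):-1/OXOO/.XX.*, (1,0):-1/OX.O/OXX., (1,3):-1/OX.O/.XXO
[OXOO/.XX.] X move#3: (1,0):+1/OXOO/XXX.*, (1,3):+1/OXOO/.XXX
[OXOO/XXX.] end (terminal -1, O#4); searched OX.O/..X. to 4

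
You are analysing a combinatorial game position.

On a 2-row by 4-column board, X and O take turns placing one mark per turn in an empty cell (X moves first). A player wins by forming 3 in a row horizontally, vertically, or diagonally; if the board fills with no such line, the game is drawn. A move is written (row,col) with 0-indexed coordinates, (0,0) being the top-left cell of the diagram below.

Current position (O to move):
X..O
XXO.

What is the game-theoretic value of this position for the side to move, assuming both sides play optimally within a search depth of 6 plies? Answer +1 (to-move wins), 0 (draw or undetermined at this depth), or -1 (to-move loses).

ply 1, O at X..O/XXO. | (0,1)=+0→XO.O/XXO.*; (0,2)=+0→X.OO/XXO.; (1,3)=+0→X..O/XXOO
ply 2, X at XO.O/XXO. | (0,2)=+0→XOXO/XXO.*; (1,3)=-1→XO.O/XXOX
ply 3, O at XOXO/XXO. | (1,3)=+0→XOXO/XXOO*
ply 4: XOXO/XXOO is terminal +0 (X); from X..O/XXO. depth 6

value(X..O/XXO., O) = 0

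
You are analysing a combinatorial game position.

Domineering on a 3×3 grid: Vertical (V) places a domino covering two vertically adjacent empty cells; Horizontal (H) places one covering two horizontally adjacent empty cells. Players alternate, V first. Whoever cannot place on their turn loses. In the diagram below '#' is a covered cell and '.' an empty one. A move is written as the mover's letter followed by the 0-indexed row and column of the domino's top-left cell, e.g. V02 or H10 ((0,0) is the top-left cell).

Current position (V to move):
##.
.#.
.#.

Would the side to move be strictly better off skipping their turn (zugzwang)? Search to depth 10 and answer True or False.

zugzwang(##./.#./.#., V) = False

[##./.#./.#.] V move#1: V02:+1/###/.##/.#.*, V10:+1/##./##./##., V12:+1/##./.##/.##
[###/.##/.#.] end (terminal -1, H#2); searched ##./.#./.#. to 10
if V skipped the turn, H would face:
~ [##./.#./.#.] end (terminal -1, H#1); searched ##./.#./.#. to 10
compare (V): move=+1 vs pass=+1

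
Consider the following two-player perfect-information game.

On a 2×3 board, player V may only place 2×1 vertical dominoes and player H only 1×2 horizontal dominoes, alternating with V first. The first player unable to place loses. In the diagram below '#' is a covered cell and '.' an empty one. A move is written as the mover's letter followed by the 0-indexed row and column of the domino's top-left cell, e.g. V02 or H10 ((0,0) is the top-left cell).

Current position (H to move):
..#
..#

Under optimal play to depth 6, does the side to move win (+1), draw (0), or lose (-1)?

value(..#/..#, H) = +1

[..#/..#] H move#1: H00:+1/###/..#*, H10:+1/..#/###
[###/..#] end (terminal -1, V#2); searched ..#/..# to 6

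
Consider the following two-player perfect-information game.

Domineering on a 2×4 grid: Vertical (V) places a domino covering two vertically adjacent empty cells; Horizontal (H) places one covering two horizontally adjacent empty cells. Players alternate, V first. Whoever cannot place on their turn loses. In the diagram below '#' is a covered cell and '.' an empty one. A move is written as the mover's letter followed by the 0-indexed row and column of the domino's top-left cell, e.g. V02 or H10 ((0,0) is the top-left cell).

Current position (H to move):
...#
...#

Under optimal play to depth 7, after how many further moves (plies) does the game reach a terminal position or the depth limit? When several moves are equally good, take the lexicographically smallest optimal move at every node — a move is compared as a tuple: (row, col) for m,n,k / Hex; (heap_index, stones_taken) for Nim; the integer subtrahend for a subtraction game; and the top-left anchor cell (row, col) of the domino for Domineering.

[...#/...#] H move#1: H00:+1/##.#/...#*, H01:+1/.###/...#, H10:+1/...#/##.#, H11:+1/...#/.###
[##.#/...#] V move#2: V02:-1/####/..##*
[####/..##] H move#3: H10:+1/####/####*
[####/####] end (terminal -1, V#4); searched ...#/...# to 7

PV length from [...#/...#]: 3 plies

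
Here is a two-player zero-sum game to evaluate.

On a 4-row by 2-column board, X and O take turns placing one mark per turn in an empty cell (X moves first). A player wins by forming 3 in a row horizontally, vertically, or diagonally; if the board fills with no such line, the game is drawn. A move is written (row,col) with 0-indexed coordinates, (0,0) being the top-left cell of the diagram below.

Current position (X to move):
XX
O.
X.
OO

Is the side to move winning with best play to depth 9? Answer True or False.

p1 X@[XX/O./X./OO]: (1,1)[XX/OX/X./OO]+0* (2,1)[XX/O./XX/OO]+0
p2 O@[XX/OX/X./OO]: (2,1)[XX/OX/XO/OO]+0*
p3 X@[XX/OX/XO/OO] terminal +0; root [XX/O./X./OO] d9

X winning at [XX/O./X./OO]: False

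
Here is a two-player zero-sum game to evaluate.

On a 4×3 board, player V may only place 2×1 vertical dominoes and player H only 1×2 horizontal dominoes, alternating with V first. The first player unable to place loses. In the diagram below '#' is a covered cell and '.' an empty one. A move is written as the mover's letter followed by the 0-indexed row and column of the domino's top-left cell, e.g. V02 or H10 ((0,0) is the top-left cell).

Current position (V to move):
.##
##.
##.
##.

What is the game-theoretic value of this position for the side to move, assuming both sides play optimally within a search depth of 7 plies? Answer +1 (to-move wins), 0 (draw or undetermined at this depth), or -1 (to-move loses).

p1 V@[.##/##./##./##.]: V12[.##/###/###/##.]+1* V22[.##/##./###/###]+1
p2 H@[.##/###/###/##.] terminal -1; root [.##/##./##./##.] d7

value(.##/##./##./##., V) = +1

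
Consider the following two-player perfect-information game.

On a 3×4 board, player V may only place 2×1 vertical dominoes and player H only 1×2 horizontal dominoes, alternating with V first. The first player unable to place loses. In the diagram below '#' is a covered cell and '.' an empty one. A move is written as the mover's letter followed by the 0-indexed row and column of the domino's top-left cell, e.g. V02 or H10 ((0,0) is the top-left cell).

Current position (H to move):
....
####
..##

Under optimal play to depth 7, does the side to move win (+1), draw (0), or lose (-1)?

p1 H@[..../####/..##]: H00[##../####/..##]+1* H01[.##./####/..##]+1 H02[..##/####/..##]+1 H20[..../####/####]+1
p2 V@[##../####/..##] terminal -1; root [..../####/..##] d7

value(..../####/..##, H) = +1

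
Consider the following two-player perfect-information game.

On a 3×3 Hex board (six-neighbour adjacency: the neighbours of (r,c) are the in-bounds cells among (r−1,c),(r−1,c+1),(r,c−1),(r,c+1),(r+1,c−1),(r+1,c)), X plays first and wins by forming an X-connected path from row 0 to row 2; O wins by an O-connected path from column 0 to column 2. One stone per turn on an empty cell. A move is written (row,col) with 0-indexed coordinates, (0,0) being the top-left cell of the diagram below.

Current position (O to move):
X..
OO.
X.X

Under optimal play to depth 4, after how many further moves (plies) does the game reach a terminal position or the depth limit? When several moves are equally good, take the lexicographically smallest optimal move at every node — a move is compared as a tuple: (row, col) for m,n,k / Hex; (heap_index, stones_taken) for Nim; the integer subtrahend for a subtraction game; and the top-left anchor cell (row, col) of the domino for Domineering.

PV length from [X../OO./X.X]: 3 plies

[X../OO./X.X] O move#1: (0,1):+1/XO./OO./X.X*, (0,2):+1/X.O/OO./X.X, (1,2):+1/X../OOO/X.X, (2,1):+1/X../OO./XOX
[XO./OO./X.X] X move#2: (0,2):-1/XOX/OO./X.X*, (1,2):-1/XO./OOX/X.X, (2,1):-1/XO./OO./XXX
[XOX/OO./X.X] O move#3: (1,2):+1/XOX/OOO/X.X*, (2,1):-1/XOX/OO./XOX
[XOX/OOO/X.X] end (terminal -1, X#4); searched X../OO./X.X to 4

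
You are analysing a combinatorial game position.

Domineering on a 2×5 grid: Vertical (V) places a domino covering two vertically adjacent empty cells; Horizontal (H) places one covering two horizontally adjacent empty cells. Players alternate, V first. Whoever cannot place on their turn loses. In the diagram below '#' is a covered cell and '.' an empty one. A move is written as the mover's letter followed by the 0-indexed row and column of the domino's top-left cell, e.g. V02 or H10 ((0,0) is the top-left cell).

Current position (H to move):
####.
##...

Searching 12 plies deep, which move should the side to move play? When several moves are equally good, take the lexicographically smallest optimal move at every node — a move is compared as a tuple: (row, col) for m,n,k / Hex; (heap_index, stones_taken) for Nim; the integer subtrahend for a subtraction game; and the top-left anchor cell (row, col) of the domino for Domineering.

H's best at [####./##...]: H13

ply 1, H at ####./##... | H12=-1→####./####.; H13=+1→####./##.##*
ply 2: ####./##.## is terminal -1 (V); from ####./##... depth 12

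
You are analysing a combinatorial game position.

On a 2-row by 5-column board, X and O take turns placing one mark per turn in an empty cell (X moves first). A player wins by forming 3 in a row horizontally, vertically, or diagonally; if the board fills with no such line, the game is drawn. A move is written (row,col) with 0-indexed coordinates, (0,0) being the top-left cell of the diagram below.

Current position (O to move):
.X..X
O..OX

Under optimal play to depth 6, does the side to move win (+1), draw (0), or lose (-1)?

value(.X..X/O..OX, O) = 0

ply 1, O at .X..X/O..OX | (0,0)=+0→OX..X/O..OX*; (0,2)=+0→.XO.X/O..OX; (0,3)=+0→.X.OX/O..OX; (1,1)=+0→.X..X/OO.OX; (1,2)=+0→.X..X/O.OOX
ply 2, X at OX..X/O..OX | (0,2)=+0→OXX.X/O..OX*; (0,3)=+0→OX.XX/O..OX; (1,1)=+0→OX..X/OX.OX; (1,2)=+0→OX..X/O.XOX
ply 3, O at OXX.X/O..OX | (0,3)=+0→OXXOX/O..OX*; (1,1)=-1→OXX.X/OO.OX; (1,2)=-1→OXX.X/O.OOX
ply 4, X at OXXOX/O..OX | (1,1)=+0→OXXOX/OX.OX*; (1,2)=+0→OXXOX/O.XOX
ply 5, O at OXXOX/OX.OX | (1,2)=+0→OXXOX/OXOOX*
ply 6: OXXOX/OXOOX is terminal +0 (X); from .X..X/O..OX depth 6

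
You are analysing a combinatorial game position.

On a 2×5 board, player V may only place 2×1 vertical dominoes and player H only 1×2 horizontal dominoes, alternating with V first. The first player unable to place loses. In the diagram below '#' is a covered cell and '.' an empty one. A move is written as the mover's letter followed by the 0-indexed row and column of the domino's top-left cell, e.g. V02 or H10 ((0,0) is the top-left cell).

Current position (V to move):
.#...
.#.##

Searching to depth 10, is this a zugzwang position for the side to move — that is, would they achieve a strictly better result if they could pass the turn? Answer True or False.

zugzwang(.#.../.#.##, V) = False

[.#.../.#.##] V move#1: V00:-1/##.../##.##, V02:+1/.##../.####*
[.##../.####] H move#2: H03:-1/.####/.####*
[.####/.####] V move#3: V00:+1/#####/#####*
[#####/#####] end (terminal -1, H#4); searched .#.../.#.## to 10
pass branch (H moves first from the same position):
  | [.#.../.#.##] H move#1: H02:-1/.###./.#.##*, H03:-1/.#.##/.#.##
  | [.###./.#.##] V move#2: V00:+1/####./##.##*
  | [####./##.##] end (terminal -1, H#3); searched .#.../.#.## to 10
V moving scores +1; V passing scores +1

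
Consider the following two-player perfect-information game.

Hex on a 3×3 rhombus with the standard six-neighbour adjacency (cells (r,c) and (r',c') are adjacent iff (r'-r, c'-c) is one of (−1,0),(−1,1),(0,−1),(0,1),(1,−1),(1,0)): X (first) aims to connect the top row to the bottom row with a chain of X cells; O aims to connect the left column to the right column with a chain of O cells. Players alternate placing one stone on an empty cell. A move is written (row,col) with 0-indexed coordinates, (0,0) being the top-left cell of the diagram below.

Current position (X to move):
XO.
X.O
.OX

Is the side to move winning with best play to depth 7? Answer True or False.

X winning at [XO./X.O/.OX]: True

[XO./X.O/.OX] X move#1: (0,2):-1/XOX/X.O/.OX, (1,1):-1/XO./XXO/.OX, (2,0):+1/XO./X.O/XOX*
[XO./X.O/XOX] end (terminal -1, O#2); searched XO./X.O/.OX to 7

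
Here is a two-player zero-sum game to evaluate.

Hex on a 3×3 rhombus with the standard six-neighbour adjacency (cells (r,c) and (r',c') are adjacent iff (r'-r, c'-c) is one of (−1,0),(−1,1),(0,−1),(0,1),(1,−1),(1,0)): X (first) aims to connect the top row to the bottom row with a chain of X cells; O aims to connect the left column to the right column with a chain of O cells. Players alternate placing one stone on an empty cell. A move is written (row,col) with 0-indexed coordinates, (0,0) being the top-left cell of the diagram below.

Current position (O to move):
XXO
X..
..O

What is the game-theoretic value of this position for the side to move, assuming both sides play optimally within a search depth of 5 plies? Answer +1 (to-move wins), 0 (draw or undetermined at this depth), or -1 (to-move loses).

ply 1, O at XXO/X../..O | (1,1)=-1→XXO/XO./..O; (1,2)=-1→XXO/X.O/..O; (2,0)=+1→XXO/X../O.O*; (2,1)=-1→XXO/X../.OO
ply 2, X at XXO/X../O.O | (1,1)=-1→XXO/XX./O.O*; (1,2)=-1→XXO/X.X/O.O; (2,1)=-1→XXO/X../OXO
ply 3, O at XXO/XX./O.O | (1,2)=-1→XXO/XXO/O.O; (2,1)=+1→XXO/XX./OOO*
ply 4: XXO/XX./OOO is terminal -1 (X); from XXO/X../..O depth 5

value(XXO/X../..O, O) = +1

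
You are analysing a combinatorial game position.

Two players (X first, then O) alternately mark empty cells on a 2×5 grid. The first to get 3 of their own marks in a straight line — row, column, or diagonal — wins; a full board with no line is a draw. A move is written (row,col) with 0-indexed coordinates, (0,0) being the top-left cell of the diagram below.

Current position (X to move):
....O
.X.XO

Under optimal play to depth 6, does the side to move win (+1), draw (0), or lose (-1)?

value(....O/.X.XO, X) = +1

p1 X@[....O/.X.XO]: (0,0)[X...O/.X.XO]+0 (0,1)[.X..O/.X.XO]+1* (0,2)[..X.O/.X.XO]+1 (0,3)[...XO/.X.XO]+0 (1,0)[....O/XX.XO]+0 (1,2)[....O/.XXXO]+1
p2 O@[.X..O/.X.XO]: (0,0)[OX..O/.X.XO]-1* (0,2)[.XO.O/.X.XO]-1 (0,3)[.X.OO/.X.XO]-1 (1,0)[.X..O/OX.XO]-1 (1,2)[.X..O/.XOXO]-1
p3 X@[OX..O/.X.XO]: (0,2)[OXX.O/.X.XO]+1* (0,3)[OX.XO/.X.XO]+1 (1,0)[OX..O/XX.XO]+0 (1,2)[OX..O/.XXXO]+1
p4 O@[OXX.O/.X.XO]: (0,3)[OXXOO/.X.XO]-1* (1,0)[OXX.O/OX.XO]-1 (1,2)[OXX.O/.XOXO]-1
p5 X@[OXXOO/.X.XO]: (1,0)[OXXOO/XX.XO]+0 (1,2)[OXXOO/.XXXO]+1*
p6 O@[OXXOO/.XXXO] terminal -1; root [....O/.X.XO] d6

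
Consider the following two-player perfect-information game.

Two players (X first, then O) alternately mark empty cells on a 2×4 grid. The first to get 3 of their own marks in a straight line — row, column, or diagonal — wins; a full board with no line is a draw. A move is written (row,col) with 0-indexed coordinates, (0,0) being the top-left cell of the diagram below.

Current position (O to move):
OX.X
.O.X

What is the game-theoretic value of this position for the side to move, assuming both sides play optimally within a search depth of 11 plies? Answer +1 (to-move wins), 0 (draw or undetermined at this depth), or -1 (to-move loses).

[OX.X/.O.X] O move#1: (0,2):+0/OXOX/.O.X*, (1,0):-1/OX.X/OO.X, (1,2):-1/OX.X/.OOX
[OXOX/.O.X] X move#2: (1,0):+0/OXOX/XO.X*, (1,2):+0/OXOX/.OXX
[OXOX/XO.X] O move#3: (1,2):+0/OXOX/XOOX*
[OXOX/XOOX] end (terminal +0, X#4); searched OX.X/.O.X to 11

value(OX.X/.O.X, O) = 0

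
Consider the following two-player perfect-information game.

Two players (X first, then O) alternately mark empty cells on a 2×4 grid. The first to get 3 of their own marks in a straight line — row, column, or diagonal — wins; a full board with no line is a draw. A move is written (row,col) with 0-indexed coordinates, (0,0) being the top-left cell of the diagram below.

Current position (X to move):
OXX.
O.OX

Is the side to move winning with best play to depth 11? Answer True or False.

[OXX./O.OX] X move#1: (0,3):+1/OXXX/O.OX*, (1,1):+0/OXX./OXOX
[OXXX/O.OX] end (terminal -1, O#2); searched OXX./O.OX to 11

X winning at [OXX./O.OX]: True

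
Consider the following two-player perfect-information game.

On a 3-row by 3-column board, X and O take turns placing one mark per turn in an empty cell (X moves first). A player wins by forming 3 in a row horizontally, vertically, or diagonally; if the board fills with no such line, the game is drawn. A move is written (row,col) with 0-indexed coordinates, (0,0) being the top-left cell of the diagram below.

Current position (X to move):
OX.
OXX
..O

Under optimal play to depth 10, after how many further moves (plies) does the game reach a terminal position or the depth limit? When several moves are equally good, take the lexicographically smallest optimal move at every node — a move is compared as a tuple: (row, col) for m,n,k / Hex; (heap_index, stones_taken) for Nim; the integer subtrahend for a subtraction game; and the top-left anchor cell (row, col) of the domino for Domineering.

[OX./OXX/..O] X move#1: (0,2):-1/OXX/OXX/..O, (2,0):+1/OX./OXX/X.O*, (2,1):+1/OX./OXX/.XO
[OX./OXX/X.O] O move#2: (0,2):-1/OXO/OXX/X.O*, (2,1):-1/OX./OXX/XOO
[OXO/OXX/X.O] X move#3: (2,1):+1/OXO/OXX/XXO*
[OXO/OXX/XXO] end (terminal -1, O#4); searched OX./OXX/..O to 10

PV length from [OX./OXX/..O]: 3 plies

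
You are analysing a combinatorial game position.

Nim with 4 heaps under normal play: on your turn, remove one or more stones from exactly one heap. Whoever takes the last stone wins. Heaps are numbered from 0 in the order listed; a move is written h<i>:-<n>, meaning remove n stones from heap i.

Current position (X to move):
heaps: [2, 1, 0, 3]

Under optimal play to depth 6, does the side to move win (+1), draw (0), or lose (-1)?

value((2,1,0,3), X) = -1

p1 X@[(2,1,0,3)]: h0:-1[(1,1,0,3)]-1* h0:-2[(0,1,0,3)]-1 h1:-1[(2,0,0,3)]-1 h3:-1[(2,1,0,2)]-1 h3:-2[(2,1,0,1)]-1 h3:-3[(2,1,0,0)]-1
p2 O@[(1,1,0,3)]: h0:-1[(0,1,0,3)]-1 h1:-1[(1,0,0,3)]-1 h3:-1[(1,1,0,2)]-1 h3:-2[(1,1,0,1)]-1 h3:-3[(1,1,0,0)]+1*
p3 X@[(1,1,0,0)]: h0:-1[(0,1,0,0)]-1* h1:-1[(1,0,0,0)]-1
p4 O@[(0,1,0,0)]: h1:-1[(0,0,0,0)]+1*
p5 X@[(0,0,0,0)] terminal -1; root [(2,1,0,3)] d6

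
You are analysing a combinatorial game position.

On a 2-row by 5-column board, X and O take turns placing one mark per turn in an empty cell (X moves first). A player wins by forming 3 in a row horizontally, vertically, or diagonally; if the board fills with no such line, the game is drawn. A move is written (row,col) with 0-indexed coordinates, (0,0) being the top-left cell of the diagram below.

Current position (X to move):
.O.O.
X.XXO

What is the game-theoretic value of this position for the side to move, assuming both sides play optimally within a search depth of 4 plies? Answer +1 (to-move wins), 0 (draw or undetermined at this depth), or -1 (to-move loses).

value(.O.O./X.XXO, X) = +1

p1 X@[.O.O./X.XXO]: (0,0)[XO.O./X.XXO]-1 (0,2)[.OXO./X.XXO]+0 (0,4)[.O.OX/X.XXO]-1 (1,1)[.O.O./XXXXO]+1*
p2 O@[.O.O./XXXXO] terminal -1; root [.O.O./X.XXO] d4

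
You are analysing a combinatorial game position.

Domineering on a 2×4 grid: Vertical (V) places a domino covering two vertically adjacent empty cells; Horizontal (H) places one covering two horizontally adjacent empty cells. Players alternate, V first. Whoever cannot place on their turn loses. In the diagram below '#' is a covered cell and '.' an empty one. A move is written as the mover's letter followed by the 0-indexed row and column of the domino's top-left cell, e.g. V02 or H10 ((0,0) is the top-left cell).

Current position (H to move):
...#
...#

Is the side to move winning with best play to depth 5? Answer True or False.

H winning at [...#/...#]: True

p1 H@[...#/...#]: H00[##.#/...#]+1* H01[.###/...#]+1 H10[...#/##.#]+1 H11[...#/.###]+1
p2 V@[##.#/...#]: V02[####/..##]-1*
p3 H@[####/..##]: H10[####/####]+1*
p4 V@[####/####] terminal -1; root [...#/...#] d5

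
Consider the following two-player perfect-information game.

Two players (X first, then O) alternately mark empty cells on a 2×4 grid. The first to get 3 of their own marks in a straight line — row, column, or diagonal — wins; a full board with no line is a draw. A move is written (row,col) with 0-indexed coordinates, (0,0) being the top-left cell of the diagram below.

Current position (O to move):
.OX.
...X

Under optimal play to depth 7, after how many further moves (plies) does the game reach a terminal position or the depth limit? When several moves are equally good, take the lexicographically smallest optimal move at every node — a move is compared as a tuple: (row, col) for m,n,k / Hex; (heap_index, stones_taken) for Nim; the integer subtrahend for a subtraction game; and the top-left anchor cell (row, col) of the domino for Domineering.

PV length from [.OX./...X]: 5 plies

[.OX./...X] O move#1: (0,0):+0/OOX./...X*, (0,3):+0/.OXO/...X, (1,0):+0/.OX./O..X, (1,1):+0/.OX./.O.X, (1,2):+0/.OX./..OX
[OOX./...X] X move#2: (0,3):+0/OOXX/...X*, (1,0):+0/OOX./X..X, (1,1):+0/OOX./.X.X, (1,2):+0/OOX./..XX
[OOXX/...X] O move#3: (1,0):+0/OOXX/O..X*, (1,1):+0/OOXX/.O.X, (1,2):+0/OOXX/..OX
[OOXX/O..X] X move#4: (1,1):+0/OOXX/OX.X*, (1,2):+0/OOXX/O.XX
[OOXX/OX.X] O move#5: (1,2):+0/OOXX/OXOX*
[OOXX/OXOX] end (terminal +0, X#6); searched .OX./...X to 7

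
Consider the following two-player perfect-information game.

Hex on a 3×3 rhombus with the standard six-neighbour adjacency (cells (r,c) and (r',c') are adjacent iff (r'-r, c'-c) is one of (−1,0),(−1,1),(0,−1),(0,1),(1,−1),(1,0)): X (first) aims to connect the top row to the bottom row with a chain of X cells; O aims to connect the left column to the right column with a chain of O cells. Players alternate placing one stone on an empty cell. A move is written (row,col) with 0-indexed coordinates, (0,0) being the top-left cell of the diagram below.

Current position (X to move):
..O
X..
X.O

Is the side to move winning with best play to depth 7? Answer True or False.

[..O/X../X.O] X move#1: (0,0):+1/X.O/X../X.O*, (0,1):+1/.XO/X../X.O, (1,1):+1/..O/XX./X.O, (1,2):+1/..O/X.X/X.O, (2,1):+1/..O/X../XXO
[X.O/X../X.O] end (terminal -1, O#2); searched ..O/X../X.O to 7

X winning at [..O/X../X.O]: True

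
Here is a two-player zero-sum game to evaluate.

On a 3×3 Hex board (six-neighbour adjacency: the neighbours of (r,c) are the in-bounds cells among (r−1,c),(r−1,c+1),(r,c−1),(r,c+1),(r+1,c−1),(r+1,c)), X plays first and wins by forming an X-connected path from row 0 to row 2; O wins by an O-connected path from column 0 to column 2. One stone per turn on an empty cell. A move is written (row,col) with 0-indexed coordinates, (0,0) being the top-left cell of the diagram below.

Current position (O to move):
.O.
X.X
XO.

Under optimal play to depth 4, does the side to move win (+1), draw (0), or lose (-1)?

value(.O./X.X/XO., O) = -1

ply 1, O at .O./X.X/XO. | (0,0)=-1→OO./X.X/XO.*; (0,2)=-1→.OO/X.X/XO.; (1,1)=-1→.O./XOX/XO.; (2,2)=-1→.O./X.X/XOO
ply 2, X at OO./X.X/XO. | (0,2)=+1→OOX/X.X/XO.*; (1,1)=-1→OO./XXX/XO.; (2,2)=-1→OO./X.X/XOX
ply 3, O at OOX/X.X/XO. | (1,1)=-1→OOX/XOX/XO.*; (2,2)=-1→OOX/X.X/XOO
ply 4, X at OOX/XOX/XO. | (2,2)=+1→OOX/XOX/XOX*
ply 5: OOX/XOX/XOX is terminal -1 (O); from .O./X.X/XO. depth 4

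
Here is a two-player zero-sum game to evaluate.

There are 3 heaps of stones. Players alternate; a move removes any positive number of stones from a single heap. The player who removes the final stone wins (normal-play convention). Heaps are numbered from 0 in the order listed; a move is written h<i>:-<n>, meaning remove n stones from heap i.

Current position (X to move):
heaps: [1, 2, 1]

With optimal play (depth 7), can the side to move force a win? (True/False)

X winning at [(1,2,1)]: True

ply 1, X at (1,2,1) | h0:-1=-1→(0,2,1); h1:-1=-1→(1,1,1); h1:-2=+1→(1,0,1)*; h2:-1=-1→(1,2,0)
ply 2, O at (1,0,1) | h0:-1=-1→(0,0,1)*; h2:-1=-1→(1,0,0)
ply 3, X at (0,0,1) | h2:-1=+1→(0,0,0)*
ply 4: (0,0,0) is terminal -1 (O); from (1,2,1) depth 7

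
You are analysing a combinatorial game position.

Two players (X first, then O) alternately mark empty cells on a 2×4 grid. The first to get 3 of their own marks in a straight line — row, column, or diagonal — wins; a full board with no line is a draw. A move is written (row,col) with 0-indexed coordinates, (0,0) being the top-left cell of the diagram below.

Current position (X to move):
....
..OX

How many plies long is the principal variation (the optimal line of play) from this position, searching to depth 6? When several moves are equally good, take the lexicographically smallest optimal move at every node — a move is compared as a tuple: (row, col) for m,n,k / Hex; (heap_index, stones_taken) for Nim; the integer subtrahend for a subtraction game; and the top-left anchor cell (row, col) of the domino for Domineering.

PV length from [..../..OX]: 6 plies

p1 X@[..../..OX]: (0,0)[X.../..OX]+0* (0,1)[.X../..OX]+0 (0,2)[..X./..OX]+0 (0,3)[...X/..OX]+0 (1,0)[..../X.OX]+0 (1,1)[..../.XOX]+0
p2 O@[X.../..OX]: (0,1)[XO../..OX]+0* (0,2)[X.O./..OX]+0 (0,3)[X..O/..OX]+0 (1,0)[X.../O.OX]+0 (1,1)[X.../.OOX]+0
p3 X@[XO../..OX]: (0,2)[XOX./..OX]+0* (0,3)[XO.X/..OX]+0 (1,0)[XO../X.OX]+0 (1,1)[XO../.XOX]+0
p4 O@[XOX./..OX]: (0,3)[XOXO/..OX]+0* (1,0)[XOX./O.OX]+0 (1,1)[XOX./.OOX]+0
p5 X@[XOXO/..OX]: (1,0)[XOXO/X.OX]+0* (1,1)[XOXO/.XOX]+0
p6 O@[XOXO/X.OX]: (1,1)[XOXO/XOOX]+0*
p7 X@[XOXO/XOOX] terminal +0; root [..../..OX] d6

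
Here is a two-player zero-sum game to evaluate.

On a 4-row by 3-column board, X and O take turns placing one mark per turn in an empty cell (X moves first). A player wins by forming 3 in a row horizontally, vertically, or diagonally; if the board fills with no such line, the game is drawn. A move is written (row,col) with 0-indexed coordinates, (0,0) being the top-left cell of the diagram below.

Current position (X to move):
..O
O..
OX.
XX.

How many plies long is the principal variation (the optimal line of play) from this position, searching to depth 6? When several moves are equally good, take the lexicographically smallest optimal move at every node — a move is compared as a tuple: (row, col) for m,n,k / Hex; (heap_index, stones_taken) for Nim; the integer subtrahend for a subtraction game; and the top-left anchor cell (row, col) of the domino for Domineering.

[..O/O../OX./XX.] X move#1: (0,0):-1/X.O/O../OX./XX., (0,1):-1/.XO/O../OX./XX., (1,1):+1/..O/OX./OX./XX.*, (1,2):+1/..O/O.X/OX./XX., (2,2):-1/..O/O../OXX/XX., (3,2):+1/..O/O../OX./XXX
[..O/OX./OX./XX.] end (terminal -1, O#2); searched ..O/O../OX./XX. to 6

PV length from [..O/O../OX./XX.]: 1 ply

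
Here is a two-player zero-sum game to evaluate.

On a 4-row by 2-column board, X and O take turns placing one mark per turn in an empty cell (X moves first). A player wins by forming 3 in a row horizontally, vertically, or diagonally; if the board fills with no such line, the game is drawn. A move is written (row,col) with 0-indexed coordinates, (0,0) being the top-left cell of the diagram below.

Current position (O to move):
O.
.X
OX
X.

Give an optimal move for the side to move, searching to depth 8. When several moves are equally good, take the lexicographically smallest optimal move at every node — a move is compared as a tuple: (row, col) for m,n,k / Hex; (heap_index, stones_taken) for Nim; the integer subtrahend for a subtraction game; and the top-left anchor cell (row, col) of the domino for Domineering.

ply 1, O at O./.X/OX/X. | (0,1)=-1→OO/.X/OX/X.; (1,0)=+1→O./OX/OX/X.*; (3,1)=-1→O./.X/OX/XO
ply 2: O./OX/OX/X. is terminal -1 (X); from O./.X/OX/X. depth 8

O's best at [O./.X/OX/X.]: (1,0)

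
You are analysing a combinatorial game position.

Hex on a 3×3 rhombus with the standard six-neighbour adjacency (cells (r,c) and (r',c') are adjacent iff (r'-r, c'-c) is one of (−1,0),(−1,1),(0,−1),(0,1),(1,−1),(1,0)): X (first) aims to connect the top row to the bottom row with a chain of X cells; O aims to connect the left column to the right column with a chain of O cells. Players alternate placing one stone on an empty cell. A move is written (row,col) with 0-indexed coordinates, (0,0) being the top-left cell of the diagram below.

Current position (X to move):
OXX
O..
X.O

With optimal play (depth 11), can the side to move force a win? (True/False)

X winning at [OXX/O../X.O]: True

[OXX/O../X.O] X move#1: (1,1):+1/OXX/OX./X.O*, (1,2):+1/OXX/O.X/X.O, (2,1):+1/OXX/O../XXO
[OXX/OX./X.O] end (terminal -1, O#2); searched OXX/O../X.O to 11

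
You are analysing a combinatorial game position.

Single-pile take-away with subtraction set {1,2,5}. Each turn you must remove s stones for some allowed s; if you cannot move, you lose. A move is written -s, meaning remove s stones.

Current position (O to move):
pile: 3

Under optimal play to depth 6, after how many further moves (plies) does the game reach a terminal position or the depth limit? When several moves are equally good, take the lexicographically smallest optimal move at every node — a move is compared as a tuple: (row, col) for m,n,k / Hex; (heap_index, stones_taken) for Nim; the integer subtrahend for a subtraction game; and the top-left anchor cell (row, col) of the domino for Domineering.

ply 1, O at 3 | -1=-1→2*; -2=-1→1
ply 2, X at 2 | -1=-1→1; -2=+1→0*
ply 3: 0 is terminal -1 (O); from 3 depth 6

PV length from [3]: 2 plies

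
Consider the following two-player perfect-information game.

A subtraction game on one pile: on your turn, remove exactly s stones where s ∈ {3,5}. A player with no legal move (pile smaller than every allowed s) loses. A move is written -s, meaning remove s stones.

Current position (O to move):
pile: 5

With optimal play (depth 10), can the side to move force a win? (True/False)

p1 O@[5]: -3[2]+1* -5[0]+1
p2 X@[2] terminal -1; root [5] d10

O winning at [5]: True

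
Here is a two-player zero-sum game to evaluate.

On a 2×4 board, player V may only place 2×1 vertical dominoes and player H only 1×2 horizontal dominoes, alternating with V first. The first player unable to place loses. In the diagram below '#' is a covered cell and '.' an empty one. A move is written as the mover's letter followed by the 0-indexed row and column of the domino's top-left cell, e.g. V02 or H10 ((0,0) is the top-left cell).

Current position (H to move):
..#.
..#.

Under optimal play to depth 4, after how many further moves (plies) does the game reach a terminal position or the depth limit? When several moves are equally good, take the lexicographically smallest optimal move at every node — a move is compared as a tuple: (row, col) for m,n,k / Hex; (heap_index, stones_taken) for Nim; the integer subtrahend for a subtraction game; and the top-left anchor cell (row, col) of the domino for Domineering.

[..#./..#.] H move#1: H00:+1/###./..#.*, H10:+1/..#./###.
[###./..#.] V move#2: V03:-1/####/..##*
[####/..##] H move#3: H10:+1/####/####*
[####/####] end (terminal -1, V#4); searched ..#./..#. to 4

PV length from [..#./..#.]: 3 plies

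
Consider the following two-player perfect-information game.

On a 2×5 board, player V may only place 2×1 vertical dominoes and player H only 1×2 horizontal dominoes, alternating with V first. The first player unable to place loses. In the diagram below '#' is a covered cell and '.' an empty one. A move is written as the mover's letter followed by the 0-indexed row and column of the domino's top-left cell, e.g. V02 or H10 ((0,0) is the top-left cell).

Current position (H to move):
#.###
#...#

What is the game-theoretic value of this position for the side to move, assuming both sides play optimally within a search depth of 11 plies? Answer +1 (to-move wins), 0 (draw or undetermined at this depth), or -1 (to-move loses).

ply 1, H at #.###/#...# | H11=+1→#.###/###.#*; H12=-1→#.###/#.###
ply 2: #.###/###.# is terminal -1 (V); from #.###/#...# depth 11

value(#.###/#...#, H) = +1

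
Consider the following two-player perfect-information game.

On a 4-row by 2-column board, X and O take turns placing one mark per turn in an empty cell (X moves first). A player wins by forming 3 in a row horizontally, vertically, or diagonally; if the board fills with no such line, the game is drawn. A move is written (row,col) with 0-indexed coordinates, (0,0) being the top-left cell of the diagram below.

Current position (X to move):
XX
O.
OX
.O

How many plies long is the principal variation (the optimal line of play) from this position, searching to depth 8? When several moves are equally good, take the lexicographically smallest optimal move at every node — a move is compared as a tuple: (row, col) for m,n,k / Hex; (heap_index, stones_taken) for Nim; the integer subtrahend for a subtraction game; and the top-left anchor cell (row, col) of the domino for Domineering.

ply 1, X at XX/O./OX/.O | (1,1)=+1→XX/OX/OX/.O*; (3,0)=+0→XX/O./OX/XO
ply 2: XX/OX/OX/.O is terminal -1 (O); from XX/O./OX/.O depth 8

PV length from [XX/O./OX/.O]: 1 ply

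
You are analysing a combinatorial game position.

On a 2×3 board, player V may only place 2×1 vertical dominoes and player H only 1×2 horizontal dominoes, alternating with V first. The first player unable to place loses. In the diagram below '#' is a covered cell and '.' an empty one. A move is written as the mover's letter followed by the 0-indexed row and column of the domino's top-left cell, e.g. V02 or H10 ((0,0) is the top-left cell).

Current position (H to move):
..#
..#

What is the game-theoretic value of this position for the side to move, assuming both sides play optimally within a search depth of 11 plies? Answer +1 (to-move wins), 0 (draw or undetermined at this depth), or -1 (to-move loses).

ply 1, H at ..#/..# | H00=+1→###/..#*; H10=+1→..#/###
ply 2: ###/..# is terminal -1 (V); from ..#/..# depth 11

value(..#/..#, H) = +1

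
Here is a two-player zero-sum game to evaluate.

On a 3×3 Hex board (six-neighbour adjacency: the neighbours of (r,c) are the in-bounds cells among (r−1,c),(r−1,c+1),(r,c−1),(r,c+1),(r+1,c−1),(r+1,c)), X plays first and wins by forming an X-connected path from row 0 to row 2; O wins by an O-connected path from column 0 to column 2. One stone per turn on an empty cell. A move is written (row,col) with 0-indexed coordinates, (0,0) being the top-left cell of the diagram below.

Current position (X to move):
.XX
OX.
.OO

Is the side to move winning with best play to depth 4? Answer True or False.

X winning at [.XX/OX./.OO]: True

ply 1, X at .XX/OX./.OO | (0,0)=-1→XXX/OX./.OO; (1,2)=-1→.XX/OXX/.OO; (2,0)=+1→.XX/OX./XOO*
ply 2: .XX/OX./XOO is terminal -1 (O); from .XX/OX./.OO depth 4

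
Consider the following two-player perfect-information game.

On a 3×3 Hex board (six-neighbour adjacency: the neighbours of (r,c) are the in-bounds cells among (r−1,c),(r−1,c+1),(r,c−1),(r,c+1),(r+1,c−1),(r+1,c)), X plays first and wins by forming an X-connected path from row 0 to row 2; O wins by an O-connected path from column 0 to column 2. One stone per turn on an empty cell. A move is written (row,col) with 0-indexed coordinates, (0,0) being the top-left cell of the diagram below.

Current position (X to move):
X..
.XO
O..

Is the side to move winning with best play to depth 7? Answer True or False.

X winning at [X../.XO/O..]: True

[X../.XO/O..] X move#1: (0,1):-1/XX./.XO/O.., (0,2):-1/X.X/.XO/O.., (1,0):-1/X../XXO/O.., (2,1):+1/X../.XO/OX.*, (2,2):-1/X../.XO/O.X
[X../.XO/OX.] O move#2: (0,1):-1/XO./.XO/OX.*, (0,2):-1/X.O/.XO/OX., (1,0):-1/X../OXO/OX., (2,2):-1/X../.XO/OXO
[XO./.XO/OX.] X move#3: (0,2):+1/XOX/.XO/OX.*, (1,0):+1/XO./XXO/OX., (2,2):+1/XO./.XO/OXX
[XOX/.XO/OX.] end (terminal -1, O#4); searched X../.XO/O.. to 7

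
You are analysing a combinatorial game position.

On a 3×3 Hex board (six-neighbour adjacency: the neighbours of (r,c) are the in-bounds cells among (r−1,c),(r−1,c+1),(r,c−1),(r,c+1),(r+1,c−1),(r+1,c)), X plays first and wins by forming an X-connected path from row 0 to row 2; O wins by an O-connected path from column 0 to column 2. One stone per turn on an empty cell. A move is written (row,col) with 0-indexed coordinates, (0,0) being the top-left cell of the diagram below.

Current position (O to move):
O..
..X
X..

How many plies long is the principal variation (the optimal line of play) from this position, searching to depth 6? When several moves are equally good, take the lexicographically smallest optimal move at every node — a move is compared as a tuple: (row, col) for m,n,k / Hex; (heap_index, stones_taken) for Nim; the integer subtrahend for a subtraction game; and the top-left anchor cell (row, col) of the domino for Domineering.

PV length from [O../..X/X..]: 4 plies

[O../..X/X..] O move#1: (0,1):-1/OO./..X/X..*, (0,2):-1/O.O/..X/X.., (1,0):-1/O../O.X/X.., (1,1):-1/O../.OX/X.., (2,1):-1/O../..X/XO., (2,2):-1/O../..X/X.O
[OO./..X/X..] X move#2: (0,2):+1/OOX/..X/X..*, (1,0):-1/OO./X.X/X.., (1,1):-1/OO./.XX/X.., (2,1):-1/OO./..X/XX., (2,2):-1/OO./..X/X.X
[OOX/..X/X..] O move#3: (1,0):-1/OOX/O.X/X..*, (1,1):-1/OOX/.OX/X.., (2,1):-1/OOX/..X/XO., (2,2):-1/OOX/..X/X.O
[OOX/O.X/X..] X move#4: (1,1):+1/OOX/OXX/X..*, (2,1):+1/OOX/O.X/XX., (2,2):+1/OOX/O.X/X.X
[OOX/OXX/X..] end (terminal -1, O#5); searched O../..X/X.. to 6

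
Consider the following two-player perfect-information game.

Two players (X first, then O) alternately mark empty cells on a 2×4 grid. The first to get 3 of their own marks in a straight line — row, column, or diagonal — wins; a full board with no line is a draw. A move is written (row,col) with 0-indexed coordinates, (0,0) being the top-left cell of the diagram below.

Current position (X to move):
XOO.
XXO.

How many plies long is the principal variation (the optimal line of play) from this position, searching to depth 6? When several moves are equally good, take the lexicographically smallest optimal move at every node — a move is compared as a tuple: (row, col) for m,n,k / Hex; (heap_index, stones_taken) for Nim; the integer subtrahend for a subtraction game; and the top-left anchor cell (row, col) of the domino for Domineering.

ply 1, X at XOO./XXO. | (0,3)=+0→XOOX/XXO.*; (1,3)=-1→XOO./XXOX
ply 2, O at XOOX/XXO. | (1,3)=+0→XOOX/XXOO*
ply 3: XOOX/XXOO is terminal +0 (X); from XOO./XXO. depth 6

PV length from [XOO./XXO.]: 2 plies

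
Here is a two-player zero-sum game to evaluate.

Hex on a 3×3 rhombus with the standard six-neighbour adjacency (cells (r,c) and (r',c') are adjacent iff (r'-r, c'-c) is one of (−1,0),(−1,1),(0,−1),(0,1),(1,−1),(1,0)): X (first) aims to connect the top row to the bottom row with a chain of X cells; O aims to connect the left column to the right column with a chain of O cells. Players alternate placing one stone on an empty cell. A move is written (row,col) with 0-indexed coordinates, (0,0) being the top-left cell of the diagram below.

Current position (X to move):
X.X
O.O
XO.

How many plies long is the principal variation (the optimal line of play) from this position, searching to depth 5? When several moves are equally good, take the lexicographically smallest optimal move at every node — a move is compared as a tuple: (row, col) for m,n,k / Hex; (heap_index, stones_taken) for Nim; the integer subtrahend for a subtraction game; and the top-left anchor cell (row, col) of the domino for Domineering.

ply 1, X at X.X/O.O/XO. | (0,1)=-1→XXX/O.O/XO.; (1,1)=+1→X.X/OXO/XO.*; (2,2)=-1→X.X/O.O/XOX
ply 2: X.X/OXO/XO. is terminal -1 (O); from X.X/O.O/XO. depth 5

PV length from [X.X/O.O/XO.]: 1 ply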